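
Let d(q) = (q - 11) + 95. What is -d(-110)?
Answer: 26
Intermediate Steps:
d(q) = 84 + q (d(q) = (-11 + q) + 95 = 84 + q)
-d(-110) = -(84 - 110) = -1*(-26) = 26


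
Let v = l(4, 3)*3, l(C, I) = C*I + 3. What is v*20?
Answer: 900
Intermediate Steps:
l(C, I) = 3 + C*I
v = 45 (v = (3 + 4*3)*3 = (3 + 12)*3 = 15*3 = 45)
v*20 = 45*20 = 900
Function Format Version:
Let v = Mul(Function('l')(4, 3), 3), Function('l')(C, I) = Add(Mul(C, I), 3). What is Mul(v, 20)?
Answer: 900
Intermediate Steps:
Function('l')(C, I) = Add(3, Mul(C, I))
v = 45 (v = Mul(Add(3, Mul(4, 3)), 3) = Mul(Add(3, 12), 3) = Mul(15, 3) = 45)
Mul(v, 20) = Mul(45, 20) = 900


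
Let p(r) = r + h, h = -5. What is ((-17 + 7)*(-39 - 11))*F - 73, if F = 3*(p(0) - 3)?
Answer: -12073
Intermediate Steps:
p(r) = -5 + r (p(r) = r - 5 = -5 + r)
F = -24 (F = 3*((-5 + 0) - 3) = 3*(-5 - 3) = 3*(-8) = -24)
((-17 + 7)*(-39 - 11))*F - 73 = ((-17 + 7)*(-39 - 11))*(-24) - 73 = -10*(-50)*(-24) - 73 = 500*(-24) - 73 = -12000 - 73 = -12073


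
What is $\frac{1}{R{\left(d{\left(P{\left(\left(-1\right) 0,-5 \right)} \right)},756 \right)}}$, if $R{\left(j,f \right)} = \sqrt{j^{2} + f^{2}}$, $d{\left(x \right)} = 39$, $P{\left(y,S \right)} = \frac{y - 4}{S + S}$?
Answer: $\frac{\sqrt{63673}}{191019} \approx 0.001321$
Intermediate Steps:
$P{\left(y,S \right)} = \frac{-4 + y}{2 S}$
$R{\left(j,f \right)} = \sqrt{f^{2} + j^{2}}$
$\frac{1}{R{\left(d{\left(P{\left(\left(-1\right) 0,-5 \right)} \right)},756 \right)}} = \frac{1}{\sqrt{756^{2} + 39^{2}}} = \frac{1}{\sqrt{571536 + 1521}} = \frac{1}{\sqrt{573057}} = \frac{1}{3 \sqrt{63673}} = \frac{\sqrt{63673}}{191019}$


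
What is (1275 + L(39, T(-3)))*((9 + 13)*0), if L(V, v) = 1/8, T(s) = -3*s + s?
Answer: 0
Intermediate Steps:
T(s) = -2*s
L(V, v) = ⅛
(1275 + L(39, T(-3)))*((9 + 13)*0) = (1275 + ⅛)*((9 + 13)*0) = 10201*(22*0)/8 = (10201/8)*0 = 0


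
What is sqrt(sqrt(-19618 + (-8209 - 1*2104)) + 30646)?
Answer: sqrt(30646 + I*sqrt(29931)) ≈ 175.06 + 0.4941*I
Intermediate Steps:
sqrt(sqrt(-19618 + (-8209 - 1*2104)) + 30646) = sqrt(sqrt(-19618 + (-8209 - 2104)) + 30646) = sqrt(sqrt(-19618 - 10313) + 30646) = sqrt(sqrt(-29931) + 30646) = sqrt(I*sqrt(29931) + 30646) = sqrt(30646 + I*sqrt(29931))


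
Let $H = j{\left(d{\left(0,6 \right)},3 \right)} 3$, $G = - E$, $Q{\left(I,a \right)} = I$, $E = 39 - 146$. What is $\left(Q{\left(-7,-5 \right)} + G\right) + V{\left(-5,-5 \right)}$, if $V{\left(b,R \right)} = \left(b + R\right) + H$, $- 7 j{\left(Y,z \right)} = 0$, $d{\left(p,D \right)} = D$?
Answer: $90$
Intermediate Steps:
$E = -107$ ($E = 39 - 146 = -107$)
$j{\left(Y,z \right)} = 0$ ($j{\left(Y,z \right)} = \left(- \frac{1}{7}\right) 0 = 0$)
$G = 107$ ($G = \left(-1\right) \left(-107\right) = 107$)
$H = 0$ ($H = 0 \cdot 3 = 0$)
$V{\left(b,R \right)} = R + b$ ($V{\left(b,R \right)} = \left(b + R\right) + 0 = \left(R + b\right) + 0 = R + b$)
$\left(Q{\left(-7,-5 \right)} + G\right) + V{\left(-5,-5 \right)} = \left(-7 + 107\right) - 10 = 100 - 10 = 90$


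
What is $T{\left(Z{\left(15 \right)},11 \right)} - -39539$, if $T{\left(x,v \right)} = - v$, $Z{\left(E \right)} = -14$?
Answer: $39528$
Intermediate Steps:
$T{\left(Z{\left(15 \right)},11 \right)} - -39539 = \left(-1\right) 11 - -39539 = -11 + 39539 = 39528$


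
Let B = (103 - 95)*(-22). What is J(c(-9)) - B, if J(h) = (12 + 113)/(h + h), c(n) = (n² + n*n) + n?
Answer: 53981/306 ≈ 176.41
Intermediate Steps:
c(n) = n + 2*n² (c(n) = (n² + n²) + n = 2*n² + n = n + 2*n²)
J(h) = 125/(2*h) (J(h) = 125/((2*h)) = 125*(1/(2*h)) = 125/(2*h))
B = -176 (B = 8*(-22) = -176)
J(c(-9)) - B = 125/(2*((-9*(1 + 2*(-9))))) - 1*(-176) = 125/(2*((-9*(1 - 18)))) + 176 = 125/(2*((-9*(-17)))) + 176 = (125/2)/153 + 176 = (125/2)*(1/153) + 176 = 125/306 + 176 = 53981/306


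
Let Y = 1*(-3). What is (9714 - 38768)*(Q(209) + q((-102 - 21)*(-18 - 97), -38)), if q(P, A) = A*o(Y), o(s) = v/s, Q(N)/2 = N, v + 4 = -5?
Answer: -8832416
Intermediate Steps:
v = -9 (v = -4 - 5 = -9)
Q(N) = 2*N
Y = -3
o(s) = -9/s
q(P, A) = 3*A (q(P, A) = A*(-9/(-3)) = A*(-9*(-⅓)) = A*3 = 3*A)
(9714 - 38768)*(Q(209) + q((-102 - 21)*(-18 - 97), -38)) = (9714 - 38768)*(2*209 + 3*(-38)) = -29054*(418 - 114) = -29054*304 = -8832416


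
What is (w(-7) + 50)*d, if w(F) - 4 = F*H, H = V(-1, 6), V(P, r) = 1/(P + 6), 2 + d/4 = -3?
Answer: -1052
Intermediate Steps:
d = -20 (d = -8 + 4*(-3) = -8 - 12 = -20)
V(P, r) = 1/(6 + P)
H = 1/5 (H = 1/(6 - 1) = 1/5 ≈ 0.20000)
w(F) = 4 + F/5 (w(F) = 4 + F*(1/5) = 4 + F/5)
(w(-7) + 50)*d = ((4 + (1/5)*(-7)) + 50)*(-20) = ((4 - 7/5) + 50)*(-20) = (13/5 + 50)*(-20) = (263/5)*(-20) = -1052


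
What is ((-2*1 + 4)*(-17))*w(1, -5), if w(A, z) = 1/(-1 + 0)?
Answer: 34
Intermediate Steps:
w(A, z) = -1 (w(A, z) = 1/(-1) = -1)
((-2*1 + 4)*(-17))*w(1, -5) = ((-2*1 + 4)*(-17))*(-1) = ((-2 + 4)*(-17))*(-1) = (2*(-17))*(-1) = -34*(-1) = 34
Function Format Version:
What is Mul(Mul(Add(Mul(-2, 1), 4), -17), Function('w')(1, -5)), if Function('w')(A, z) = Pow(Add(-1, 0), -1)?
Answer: 34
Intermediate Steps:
Function('w')(A, z) = -1 (Function('w')(A, z) = Pow(-1, -1) = -1)
Mul(Mul(Add(Mul(-2, 1), 4), -17), Function('w')(1, -5)) = Mul(Mul(Add(Mul(-2, 1), 4), -17), -1) = Mul(Mul(Add(-2, 4), -17), -1) = Mul(Mul(2, -17), -1) = Mul(-34, -1) = 34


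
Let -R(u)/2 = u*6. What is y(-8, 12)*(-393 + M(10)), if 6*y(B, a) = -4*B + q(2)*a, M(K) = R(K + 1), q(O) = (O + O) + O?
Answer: -9100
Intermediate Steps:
q(O) = 3*O (q(O) = 2*O + O = 3*O)
R(u) = -12*u (R(u) = -2*u*6 = -12*u)
M(K) = -12 - 12*K (M(K) = -12*(K + 1) = -12*(1 + K) = -12 - 12*K)
y(B, a) = a - 2*B/3 (y(B, a) = (-4*B + (3*2)*a)/6 = (-4*B + 6*a)/6 = a - 2*B/3)
y(-8, 12)*(-393 + M(10)) = (12 - ⅔*(-8))*(-393 + (-12 - 12*10)) = (12 + 16/3)*(-393 + (-12 - 120)) = 52*(-393 - 132)/3 = (52/3)*(-525) = -9100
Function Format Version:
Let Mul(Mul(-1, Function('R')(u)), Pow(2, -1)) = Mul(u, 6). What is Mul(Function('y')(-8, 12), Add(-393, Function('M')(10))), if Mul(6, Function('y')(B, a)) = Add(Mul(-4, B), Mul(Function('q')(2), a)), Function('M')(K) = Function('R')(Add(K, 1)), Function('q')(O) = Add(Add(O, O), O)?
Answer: -9100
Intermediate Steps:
Function('q')(O) = Mul(3, O) (Function('q')(O) = Add(Mul(2, O), O) = Mul(3, O))
Function('R')(u) = Mul(-12, u) (Function('R')(u) = Mul(-2, Mul(u, 6)) = Mul(-2, Mul(6, u)) = Mul(-12, u))
Function('M')(K) = Add(-12, Mul(-12, K)) (Function('M')(K) = Mul(-12, Add(K, 1)) = Mul(-12, Add(1, K)) = Add(-12, Mul(-12, K)))
Function('y')(B, a) = Add(a, Mul(Rational(-2, 3), B)) (Function('y')(B, a) = Mul(Rational(1, 6), Add(Mul(-4, B), Mul(Mul(3, 2), a))) = Mul(Rational(1, 6), Add(Mul(-4, B), Mul(6, a))) = Add(a, Mul(Rational(-2, 3), B)))
Mul(Function('y')(-8, 12), Add(-393, Function('M')(10))) = Mul(Add(12, Mul(Rational(-2, 3), -8)), Add(-393, Add(-12, Mul(-12, 10)))) = Mul(Add(12, Rational(16, 3)), Add(-393, Add(-12, -120))) = Mul(Rational(52, 3), Add(-393, -132)) = Mul(Rational(52, 3), -525) = -9100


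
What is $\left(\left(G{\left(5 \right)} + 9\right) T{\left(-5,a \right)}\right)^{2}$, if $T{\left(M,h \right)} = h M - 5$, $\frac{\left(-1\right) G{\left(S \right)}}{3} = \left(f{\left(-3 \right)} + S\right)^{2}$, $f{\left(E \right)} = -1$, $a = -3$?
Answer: $152100$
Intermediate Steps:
$G{\left(S \right)} = - 3 \left(-1 + S\right)^{2}$
$T{\left(M,h \right)} = -5 + M h$ ($T{\left(M,h \right)} = M h - 5 = -5 + M h$)
$\left(\left(G{\left(5 \right)} + 9\right) T{\left(-5,a \right)}\right)^{2} = \left(\left(- 3 \left(-1 + 5\right)^{2} + 9\right) \left(-5 - -15\right)\right)^{2} = \left(\left(- 3 \cdot 4^{2} + 9\right) \left(-5 + 15\right)\right)^{2} = \left(\left(\left(-3\right) 16 + 9\right) 10\right)^{2} = \left(\left(-48 + 9\right) 10\right)^{2} = \left(\left(-39\right) 10\right)^{2} = \left(-390\right)^{2} = 152100$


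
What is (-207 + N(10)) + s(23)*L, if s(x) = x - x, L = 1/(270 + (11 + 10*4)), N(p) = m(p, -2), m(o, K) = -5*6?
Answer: -237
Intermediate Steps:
m(o, K) = -30
N(p) = -30
L = 1/321 (L = 1/(270 + (11 + 40)) = 1/(270 + 51) = 1/321 ≈ 0.0031153)
s(x) = 0
(-207 + N(10)) + s(23)*L = (-207 - 30) + 0*(1/321) = -237 + 0 = -237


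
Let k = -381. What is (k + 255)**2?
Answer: 15876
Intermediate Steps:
(k + 255)**2 = (-381 + 255)**2 = (-126)**2 = 15876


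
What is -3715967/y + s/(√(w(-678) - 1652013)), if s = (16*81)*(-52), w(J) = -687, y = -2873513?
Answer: 3715967/2873513 + 11232*I*√16527/27545 ≈ 1.2932 + 52.422*I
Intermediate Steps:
s = -67392 (s = 1296*(-52) = -67392)
-3715967/y + s/(√(w(-678) - 1652013)) = -3715967/(-2873513) - 67392/√(-687 - 1652013) = -3715967*(-1/2873513) - 67392*(-I*√16527/165270) = 3715967/2873513 - 67392*(-I*√16527/165270) = 3715967/2873513 - (-11232)*I*√16527/27545 = 3715967/2873513 + 11232*I*√16527/27545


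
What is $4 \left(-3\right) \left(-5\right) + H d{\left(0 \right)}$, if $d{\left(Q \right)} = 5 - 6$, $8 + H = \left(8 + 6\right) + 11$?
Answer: $43$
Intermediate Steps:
$H = 17$ ($H = -8 + \left(\left(8 + 6\right) + 11\right) = -8 + \left(14 + 11\right) = -8 + 25 = 17$)
$d{\left(Q \right)} = -1$
$4 \left(-3\right) \left(-5\right) + H d{\left(0 \right)} = 4 \left(-3\right) \left(-5\right) + 17 \left(-1\right) = \left(-12\right) \left(-5\right) - 17 = 60 - 17 = 43$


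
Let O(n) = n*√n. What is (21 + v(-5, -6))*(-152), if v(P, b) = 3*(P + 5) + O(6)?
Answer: -3192 - 912*√6 ≈ -5425.9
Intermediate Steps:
O(n) = n^(3/2)
v(P, b) = 15 + 3*P + 6*√6 (v(P, b) = 3*(P + 5) + 6^(3/2) = 3*(5 + P) + 6*√6 = (15 + 3*P) + 6*√6 = 15 + 3*P + 6*√6)
(21 + v(-5, -6))*(-152) = (21 + (15 + 3*(-5) + 6*√6))*(-152) = (21 + (15 - 15 + 6*√6))*(-152) = (21 + 6*√6)*(-152) = -3192 - 912*√6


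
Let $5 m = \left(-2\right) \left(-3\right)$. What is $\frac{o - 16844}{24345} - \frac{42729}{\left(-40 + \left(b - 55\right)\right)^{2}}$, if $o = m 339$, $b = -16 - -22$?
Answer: $- \frac{5852182831}{964183725} \approx -6.0696$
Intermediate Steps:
$m = \frac{6}{5}$ ($m = \frac{\left(-2\right) \left(-3\right)}{5} = \frac{1}{5} \cdot 6 = \frac{6}{5} \approx 1.2$)
$b = 6$ ($b = -16 + 22 = 6$)
$o = \frac{2034}{5}$ ($o = \frac{6}{5} \cdot 339 = \frac{2034}{5} \approx 406.8$)
$\frac{o - 16844}{24345} - \frac{42729}{\left(-40 + \left(b - 55\right)\right)^{2}} = \frac{\frac{2034}{5} - 16844}{24345} - \frac{42729}{\left(-40 + \left(6 - 55\right)\right)^{2}} = \left(- \frac{82186}{5}\right) \frac{1}{24345} - \frac{42729}{\left(-40 - 49\right)^{2}} = - \frac{82186}{121725} - \frac{42729}{\left(-89\right)^{2}} = - \frac{82186}{121725} - \frac{42729}{7921} = - \frac{5852182831}{964183725}$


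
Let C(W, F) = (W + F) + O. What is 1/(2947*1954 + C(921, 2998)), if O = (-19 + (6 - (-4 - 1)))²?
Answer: 1/5762421 ≈ 1.7354e-7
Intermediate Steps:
O = 64 (O = (-19 + (6 - 1*(-5)))² = (-19 + (6 + 5))² = (-19 + 11)² = (-8)² = 64)
C(W, F) = 64 + F + W (C(W, F) = (W + F) + 64 = (F + W) + 64 = 64 + F + W)
1/(2947*1954 + C(921, 2998)) = 1/(2947*1954 + (64 + 2998 + 921)) = 1/(5758438 + 3983) = 1/5762421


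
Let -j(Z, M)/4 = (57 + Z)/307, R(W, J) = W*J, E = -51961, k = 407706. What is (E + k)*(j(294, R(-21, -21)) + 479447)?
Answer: 52361688549625/307 ≈ 1.7056e+11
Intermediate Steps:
R(W, J) = J*W
j(Z, M) = -228/307 - 4*Z/307 (j(Z, M) = -4*(57 + Z)/307 = -4*(57/307 + Z/307) = -228/307 - 4*Z/307)
(E + k)*(j(294, R(-21, -21)) + 479447) = (-51961 + 407706)*((-228/307 - 4/307*294) + 479447) = 355745*((-228/307 - 1176/307) + 479447) = 355745*(-1404/307 + 479447) = 355745*(147188825/307) = 52361688549625/307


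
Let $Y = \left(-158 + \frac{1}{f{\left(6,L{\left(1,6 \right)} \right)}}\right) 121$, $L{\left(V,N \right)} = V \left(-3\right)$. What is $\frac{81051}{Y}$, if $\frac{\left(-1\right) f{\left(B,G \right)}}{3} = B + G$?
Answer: $- \frac{729459}{172183} \approx -4.2365$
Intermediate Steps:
$L{\left(V,N \right)} = - 3 V$
$f{\left(B,G \right)} = - 3 B - 3 G$ ($f{\left(B,G \right)} = - 3 \left(B + G\right) = - 3 B - 3 G$)
$Y = - \frac{172183}{9}$ ($Y = \left(-158 + \frac{1}{\left(-3\right) 6 - 3 \left(\left(-3\right) 1\right)}\right) 121 = \left(-158 + \frac{1}{-18 - -9}\right) 121 = \left(-158 + \frac{1}{-18 + 9}\right) 121 = \left(-158 + \frac{1}{-9}\right) 121 = \left(-158 - \frac{1}{9}\right) 121 = \left(- \frac{1423}{9}\right) 121 = - \frac{172183}{9} \approx -19131.0$)
$\frac{81051}{Y} = \frac{81051}{- \frac{172183}{9}} = 81051 \left(- \frac{9}{172183}\right) = - \frac{729459}{172183}$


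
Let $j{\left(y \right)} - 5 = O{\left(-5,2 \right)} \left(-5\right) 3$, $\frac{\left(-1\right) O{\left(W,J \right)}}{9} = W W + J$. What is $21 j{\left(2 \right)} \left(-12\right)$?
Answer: $-919800$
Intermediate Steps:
$O{\left(W,J \right)} = - 9 J - 9 W^{2}$ ($O{\left(W,J \right)} = - 9 \left(W W + J\right) = - 9 \left(W^{2} + J\right) = - 9 \left(J + W^{2}\right) = - 9 J - 9 W^{2}$)
$j{\left(y \right)} = 3650$ ($j{\left(y \right)} = 5 + \left(\left(-9\right) 2 - 9 \left(-5\right)^{2}\right) \left(-5\right) 3 = 5 + \left(-18 - 225\right) \left(-5\right) 3 = 5 + \left(-243\right) \left(-5\right) 3 = 5 + 1215 \cdot 3 = 5 + 3645 = 3650$)
$21 j{\left(2 \right)} \left(-12\right) = 21 \cdot 3650 \left(-12\right) = 76650 \left(-12\right) = -919800$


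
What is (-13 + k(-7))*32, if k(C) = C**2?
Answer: 1152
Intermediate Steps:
(-13 + k(-7))*32 = (-13 + (-7)**2)*32 = (-13 + 49)*32 = 36*32 = 1152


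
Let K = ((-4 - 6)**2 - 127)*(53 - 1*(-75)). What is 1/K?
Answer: -1/3456 ≈ -0.00028935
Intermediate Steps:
K = -3456 (K = ((-10)**2 - 127)*(53 + 75) = (100 - 127)*128 = -27*128 = -3456)
1/K = 1/(-3456) = -1/3456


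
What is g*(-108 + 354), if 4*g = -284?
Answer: -17466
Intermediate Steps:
g = -71 (g = (1/4)*(-284) = -71)
g*(-108 + 354) = -71*(-108 + 354) = -71*246 = -17466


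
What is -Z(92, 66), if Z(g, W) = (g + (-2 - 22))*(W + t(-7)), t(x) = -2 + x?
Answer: -3876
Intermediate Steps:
Z(g, W) = (-24 + g)*(-9 + W) (Z(g, W) = (g + (-2 - 22))*(W + (-2 - 7)) = (g - 24)*(W - 9) = (-24 + g)*(-9 + W))
-Z(92, 66) = -(216 - 24*66 - 9*92 + 66*92) = -(216 - 1584 - 828 + 6072) = -1*3876 = -3876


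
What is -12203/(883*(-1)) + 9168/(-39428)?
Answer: 118261135/8703731 ≈ 13.587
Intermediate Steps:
-12203/(883*(-1)) + 9168/(-39428) = -12203/(-883) + 9168*(-1/39428) = -12203*(-1/883) - 2292/9857 = 12203/883 - 2292/9857 = 118261135/8703731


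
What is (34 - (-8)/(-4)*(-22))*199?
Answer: 15522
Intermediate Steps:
(34 - (-8)/(-4)*(-22))*199 = (34 - (-8)*(-1)/4*(-22))*199 = (34 - 2*1*(-22))*199 = (34 - 2*(-22))*199 = (34 + 44)*199 = 78*199 = 15522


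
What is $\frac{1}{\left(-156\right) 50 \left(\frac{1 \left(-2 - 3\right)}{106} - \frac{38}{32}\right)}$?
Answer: $\frac{106}{1020825} \approx 0.00010384$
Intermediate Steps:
$\frac{1}{\left(-156\right) 50 \left(\frac{1 \left(-2 - 3\right)}{106} - \frac{38}{32}\right)} = \frac{1}{\left(-7800\right) \left(1 \left(-5\right) \frac{1}{106} - \frac{19}{16}\right)} = \frac{1}{\left(-7800\right) \left(\left(-5\right) \frac{1}{106} - \frac{19}{16}\right)} = \frac{1}{\left(-7800\right) \left(- \frac{5}{106} - \frac{19}{16}\right)} = \frac{1}{\left(-7800\right) \left(- \frac{1047}{848}\right)} = \frac{1}{\frac{1020825}{106}} = \frac{106}{1020825}$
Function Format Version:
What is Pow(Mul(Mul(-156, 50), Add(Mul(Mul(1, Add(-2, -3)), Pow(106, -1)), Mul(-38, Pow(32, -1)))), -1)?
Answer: Rational(106, 1020825) ≈ 0.00010384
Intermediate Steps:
Pow(Mul(Mul(-156, 50), Add(Mul(Mul(1, Add(-2, -3)), Pow(106, -1)), Mul(-38, Pow(32, -1)))), -1) = Pow(Mul(-7800, Add(Mul(Mul(1, -5), Rational(1, 106)), Mul(-38, Rational(1, 32)))), -1) = Pow(Mul(-7800, Add(Mul(-5, Rational(1, 106)), Rational(-19, 16))), -1) = Pow(Mul(-7800, Add(Rational(-5, 106), Rational(-19, 16))), -1) = Pow(Mul(-7800, Rational(-1047, 848)), -1) = Pow(Rational(1020825, 106), -1) = Rational(106, 1020825)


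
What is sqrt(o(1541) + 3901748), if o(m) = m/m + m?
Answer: sqrt(3903290) ≈ 1975.7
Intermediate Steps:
o(m) = 1 + m
sqrt(o(1541) + 3901748) = sqrt((1 + 1541) + 3901748) = sqrt(1542 + 3901748) = sqrt(3903290)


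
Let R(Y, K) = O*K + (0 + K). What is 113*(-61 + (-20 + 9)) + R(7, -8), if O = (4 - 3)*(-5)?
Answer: -8104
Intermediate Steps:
O = -5 (O = 1*(-5) = -5)
R(Y, K) = -4*K (R(Y, K) = -5*K + (0 + K) = -5*K + K = -4*K)
113*(-61 + (-20 + 9)) + R(7, -8) = 113*(-61 + (-20 + 9)) - 4*(-8) = 113*(-61 - 11) + 32 = 113*(-72) + 32 = -8136 + 32 = -8104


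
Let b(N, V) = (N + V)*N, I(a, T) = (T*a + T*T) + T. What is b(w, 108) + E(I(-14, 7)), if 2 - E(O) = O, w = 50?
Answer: 7944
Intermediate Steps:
I(a, T) = T + T**2 + T*a (I(a, T) = (T*a + T**2) + T = (T**2 + T*a) + T = T + T**2 + T*a)
E(O) = 2 - O
b(N, V) = N*(N + V)
b(w, 108) + E(I(-14, 7)) = 50*(50 + 108) + (2 - 7*(1 + 7 - 14)) = 50*158 + (2 - 7*(-6)) = 7900 + (2 - 1*(-42)) = 7900 + (2 + 42) = 7900 + 44 = 7944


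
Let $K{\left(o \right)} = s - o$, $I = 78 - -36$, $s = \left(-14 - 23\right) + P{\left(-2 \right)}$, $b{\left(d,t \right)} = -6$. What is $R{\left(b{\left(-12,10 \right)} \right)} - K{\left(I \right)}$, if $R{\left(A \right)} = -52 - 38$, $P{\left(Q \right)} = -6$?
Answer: $67$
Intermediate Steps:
$R{\left(A \right)} = -90$
$s = -43$ ($s = \left(-14 - 23\right) - 6 = -37 - 6 = -43$)
$I = 114$ ($I = 78 + 36 = 114$)
$K{\left(o \right)} = -43 - o$
$R{\left(b{\left(-12,10 \right)} \right)} - K{\left(I \right)} = -90 - \left(-43 - 114\right) = -90 - -157 = -90 + 157 = 67$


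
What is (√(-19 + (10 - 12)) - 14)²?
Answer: (14 - I*√21)² ≈ 175.0 - 128.31*I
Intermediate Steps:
(√(-19 + (10 - 12)) - 14)² = (√(-19 - 2) - 14)² = (√(-21) - 14)² = (I*√21 - 14)² = (-14 + I*√21)²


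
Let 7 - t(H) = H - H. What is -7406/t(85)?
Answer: -1058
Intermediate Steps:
t(H) = 7 (t(H) = 7 - (H - H) = 7 - 1*0 = 7 + 0 = 7)
-7406/t(85) = -7406/7 = -7406*1/7 = -1058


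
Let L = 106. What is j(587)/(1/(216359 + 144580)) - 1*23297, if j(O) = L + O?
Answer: 250107430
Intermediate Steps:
j(O) = 106 + O
j(587)/(1/(216359 + 144580)) - 1*23297 = (106 + 587)/(1/(216359 + 144580)) - 1*23297 = 693/(1/360939) - 23297 = 693*360939 - 23297 = 250130727 - 23297 = 250107430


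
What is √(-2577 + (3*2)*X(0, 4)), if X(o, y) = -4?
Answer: 51*I ≈ 51.0*I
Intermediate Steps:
√(-2577 + (3*2)*X(0, 4)) = √(-2577 + (3*2)*(-4)) = √(-2577 + 6*(-4)) = √(-2577 - 24) = √(-2601) = 51*I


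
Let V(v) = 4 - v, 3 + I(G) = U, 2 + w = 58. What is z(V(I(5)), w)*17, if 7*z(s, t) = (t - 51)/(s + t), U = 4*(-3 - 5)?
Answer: 17/133 ≈ 0.12782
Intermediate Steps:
w = 56 (w = -2 + 58 = 56)
U = -32 (U = 4*(-8) = -32)
I(G) = -35 (I(G) = -3 - 32 = -35)
z(s, t) = (-51 + t)/(7*(s + t)) (z(s, t) = ((t - 51)/(s + t))/7 = ((-51 + t)/(s + t))/7 = (-51 + t)/(7*(s + t)))
z(V(I(5)), w)*17 = ((-51 + 56)/(7*((4 - 1*(-35)) + 56)))*17 = ((⅐)*5/((4 + 35) + 56))*17 = ((⅐)*5/(39 + 56))*17 = ((⅐)*5/95)*17 = ((⅐)*(1/95)*5)*17 = (1/133)*17 = 17/133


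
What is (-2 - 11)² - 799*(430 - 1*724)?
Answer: 235075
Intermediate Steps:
(-2 - 11)² - 799*(430 - 1*724) = (-13)² - 799*(430 - 724) = 169 - 799*(-294) = 169 + 234906 = 235075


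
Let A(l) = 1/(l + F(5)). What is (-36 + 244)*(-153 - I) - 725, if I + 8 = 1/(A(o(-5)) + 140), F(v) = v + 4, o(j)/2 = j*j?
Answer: -255153257/8261 ≈ -30887.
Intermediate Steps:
o(j) = 2*j² (o(j) = 2*(j*j) = 2*j²)
F(v) = 4 + v
A(l) = 1/(9 + l) (A(l) = 1/(l + (4 + 5)) = 1/(l + 9) = 1/(9 + l))
I = -66029/8261 (I = -8 + 1/(1/(9 + 2*(-5)²) + 140) = -8 + 1/(1/(9 + 2*25) + 140) = -8 + 1/(1/(9 + 50) + 140) = -8 + 1/(1/59 + 140) = -8 + 1/(8261/59) = -8 + 59/8261 = -66029/8261 ≈ -7.9929)
(-36 + 244)*(-153 - I) - 725 = (-36 + 244)*(-153 - 1*(-66029/8261)) - 725 = 208*(-153 + 66029/8261) - 725 = 208*(-1197904/8261) - 725 = -249164032/8261 - 725 = -255153257/8261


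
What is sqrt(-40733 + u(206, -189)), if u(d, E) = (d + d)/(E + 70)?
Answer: I*sqrt(576869041)/119 ≈ 201.83*I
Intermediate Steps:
u(d, E) = 2*d/(70 + E) (u(d, E) = (2*d)/(70 + E) = 2*d/(70 + E))
sqrt(-40733 + u(206, -189)) = sqrt(-40733 + 2*206/(70 - 189)) = sqrt(-40733 + 2*206/(-119)) = sqrt(-40733 + 2*206*(-1/119)) = sqrt(-40733 - 412/119) = sqrt(-4847639/119) = I*sqrt(576869041)/119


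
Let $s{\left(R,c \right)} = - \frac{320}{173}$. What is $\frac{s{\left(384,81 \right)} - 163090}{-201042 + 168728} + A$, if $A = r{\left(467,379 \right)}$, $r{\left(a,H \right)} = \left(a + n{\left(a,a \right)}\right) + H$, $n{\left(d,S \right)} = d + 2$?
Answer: $\frac{3689744160}{2795161} \approx 1320.0$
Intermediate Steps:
$n{\left(d,S \right)} = 2 + d$
$s{\left(R,c \right)} = - \frac{320}{173}$ ($s{\left(R,c \right)} = \left(-320\right) \frac{1}{173} = - \frac{320}{173}$)
$r{\left(a,H \right)} = 2 + H + 2 a$ ($r{\left(a,H \right)} = \left(a + \left(2 + a\right)\right) + H = \left(2 + 2 a\right) + H = 2 + H + 2 a$)
$A = 1315$ ($A = 2 + 379 + 2 \cdot 467 = 2 + 379 + 934 = 1315$)
$\frac{s{\left(384,81 \right)} - 163090}{-201042 + 168728} + A = \frac{- \frac{320}{173} - 163090}{-201042 + 168728} + 1315 = - \frac{28214890}{173 \left(-32314\right)} + 1315 = \left(- \frac{28214890}{173}\right) \left(- \frac{1}{32314}\right) + 1315 = \frac{14107445}{2795161} + 1315 = \frac{3689744160}{2795161}$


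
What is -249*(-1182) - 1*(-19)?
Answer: 294337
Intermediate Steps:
-249*(-1182) - 1*(-19) = 294318 + 19 = 294337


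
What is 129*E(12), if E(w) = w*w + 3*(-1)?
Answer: 18189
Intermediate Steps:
E(w) = -3 + w**2 (E(w) = w**2 - 3 = -3 + w**2)
129*E(12) = 129*(-3 + 12**2) = 129*(-3 + 144) = 129*141 = 18189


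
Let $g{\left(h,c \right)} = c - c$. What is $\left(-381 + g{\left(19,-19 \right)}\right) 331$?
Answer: $-126111$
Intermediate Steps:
$g{\left(h,c \right)} = 0$
$\left(-381 + g{\left(19,-19 \right)}\right) 331 = \left(-381 + 0\right) 331 = \left(-381\right) 331 = -126111$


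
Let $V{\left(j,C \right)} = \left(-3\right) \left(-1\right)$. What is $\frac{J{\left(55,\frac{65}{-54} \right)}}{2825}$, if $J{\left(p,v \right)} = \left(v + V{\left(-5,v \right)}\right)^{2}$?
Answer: $\frac{9409}{8237700} \approx 0.0011422$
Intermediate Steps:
$V{\left(j,C \right)} = 3$
$J{\left(p,v \right)} = \left(3 + v\right)^{2}$ ($J{\left(p,v \right)} = \left(v + 3\right)^{2} = \left(3 + v\right)^{2}$)
$\frac{J{\left(55,\frac{65}{-54} \right)}}{2825} = \frac{\left(3 + \frac{65}{-54}\right)^{2}}{2825} = \left(3 + 65 \left(- \frac{1}{54}\right)\right)^{2} \cdot \frac{1}{2825} = \left(3 - \frac{65}{54}\right)^{2} \cdot \frac{1}{2825} = \left(\frac{97}{54}\right)^{2} \cdot \frac{1}{2825} = \frac{9409}{2916} \cdot \frac{1}{2825} = \frac{9409}{8237700}$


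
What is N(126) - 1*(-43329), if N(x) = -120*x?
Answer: 28209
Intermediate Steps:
N(126) - 1*(-43329) = -120*126 - 1*(-43329) = -15120 + 43329 = 28209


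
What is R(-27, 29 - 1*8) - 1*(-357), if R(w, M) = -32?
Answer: 325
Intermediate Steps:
R(-27, 29 - 1*8) - 1*(-357) = -32 - 1*(-357) = -32 + 357 = 325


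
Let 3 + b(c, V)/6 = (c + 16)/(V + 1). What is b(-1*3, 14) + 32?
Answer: 96/5 ≈ 19.200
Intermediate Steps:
b(c, V) = -18 + 6*(16 + c)/(1 + V) (b(c, V) = -18 + 6*((c + 16)/(V + 1)) = -18 + 6*((16 + c)/(1 + V)) = -18 + 6*(16 + c)/(1 + V))
b(-1*3, 14) + 32 = 6*(13 - 1*3 - 3*14)/(1 + 14) + 32 = 6*(13 - 3 - 42)/15 + 32 = 6*(1/15)*(-32) + 32 = -64/5 + 32 = 96/5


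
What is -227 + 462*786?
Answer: 362905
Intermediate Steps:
-227 + 462*786 = -227 + 363132 = 362905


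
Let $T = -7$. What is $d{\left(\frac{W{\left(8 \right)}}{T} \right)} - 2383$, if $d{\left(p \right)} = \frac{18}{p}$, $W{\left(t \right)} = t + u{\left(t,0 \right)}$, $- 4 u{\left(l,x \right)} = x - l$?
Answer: $- \frac{11978}{5} \approx -2395.6$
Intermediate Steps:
$u{\left(l,x \right)} = - \frac{x}{4} + \frac{l}{4}$ ($u{\left(l,x \right)} = - \frac{x - l}{4} = - \frac{x}{4} + \frac{l}{4}$)
$W{\left(t \right)} = \frac{5 t}{4}$ ($W{\left(t \right)} = t + \left(\left(- \frac{1}{4}\right) 0 + \frac{t}{4}\right) = t + \left(0 + \frac{t}{4}\right) = t + \frac{t}{4} = \frac{5 t}{4}$)
$d{\left(\frac{W{\left(8 \right)}}{T} \right)} - 2383 = \frac{18}{\frac{5}{4} \cdot 8 \frac{1}{-7}} - 2383 = \frac{18}{10 \left(- \frac{1}{7}\right)} - 2383 = \frac{18}{- \frac{10}{7}} - 2383 = 18 \left(- \frac{7}{10}\right) - 2383 = - \frac{63}{5} - 2383 = - \frac{11978}{5}$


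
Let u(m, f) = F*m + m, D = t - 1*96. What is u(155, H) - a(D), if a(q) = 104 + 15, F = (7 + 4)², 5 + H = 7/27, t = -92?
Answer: 18791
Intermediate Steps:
H = -128/27 (H = -5 + 7/27 = -128/27 ≈ -4.7407)
D = -188 (D = -92 - 1*96 = -92 - 96 = -188)
F = 121 (F = 11² = 121)
a(q) = 119
u(m, f) = 122*m (u(m, f) = 121*m + m = 122*m)
u(155, H) - a(D) = 122*155 - 1*119 = 18910 - 119 = 18791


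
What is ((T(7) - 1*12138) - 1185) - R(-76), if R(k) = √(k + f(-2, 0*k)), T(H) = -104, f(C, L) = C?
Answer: -13427 - I*√78 ≈ -13427.0 - 8.8318*I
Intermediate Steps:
R(k) = √(-2 + k) (R(k) = √(k - 2) = √(-2 + k))
((T(7) - 1*12138) - 1185) - R(-76) = ((-104 - 1*12138) - 1185) - √(-2 - 76) = ((-104 - 12138) - 1185) - √(-78) = (-12242 - 1185) - I*√78 = -13427 - I*√78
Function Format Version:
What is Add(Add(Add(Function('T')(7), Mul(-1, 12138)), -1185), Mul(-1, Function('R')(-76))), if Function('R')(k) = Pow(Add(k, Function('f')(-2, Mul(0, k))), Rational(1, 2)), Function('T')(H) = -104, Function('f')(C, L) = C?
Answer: Add(-13427, Mul(-1, I, Pow(78, Rational(1, 2)))) ≈ Add(-13427., Mul(-8.8318, I))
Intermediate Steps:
Function('R')(k) = Pow(Add(-2, k), Rational(1, 2)) (Function('R')(k) = Pow(Add(k, -2), Rational(1, 2)) = Pow(Add(-2, k), Rational(1, 2)))
Add(Add(Add(Function('T')(7), Mul(-1, 12138)), -1185), Mul(-1, Function('R')(-76))) = Add(Add(Add(-104, Mul(-1, 12138)), -1185), Mul(-1, Pow(Add(-2, -76), Rational(1, 2)))) = Add(Add(Add(-104, -12138), -1185), Mul(-1, Pow(-78, Rational(1, 2)))) = Add(Add(-12242, -1185), Mul(-1, Mul(I, Pow(78, Rational(1, 2))))) = Add(-13427, Mul(-1, I, Pow(78, Rational(1, 2))))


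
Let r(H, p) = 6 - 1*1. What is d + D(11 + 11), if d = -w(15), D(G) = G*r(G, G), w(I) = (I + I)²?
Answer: -790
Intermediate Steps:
w(I) = 4*I² (w(I) = (2*I)² = 4*I²)
r(H, p) = 5 (r(H, p) = 6 - 1 = 5)
D(G) = 5*G (D(G) = G*5 = 5*G)
d = -900 (d = -4*15² = -4*225 = -1*900 = -900)
d + D(11 + 11) = -900 + 5*(11 + 11) = -900 + 5*22 = -900 + 110 = -790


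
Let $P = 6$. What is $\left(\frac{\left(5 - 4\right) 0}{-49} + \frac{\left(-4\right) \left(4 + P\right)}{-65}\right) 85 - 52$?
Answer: $\frac{4}{13} \approx 0.30769$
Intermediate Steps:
$\left(\frac{\left(5 - 4\right) 0}{-49} + \frac{\left(-4\right) \left(4 + P\right)}{-65}\right) 85 - 52 = \left(\frac{\left(5 - 4\right) 0}{-49} + \frac{\left(-4\right) \left(4 + 6\right)}{-65}\right) 85 - 52 = \left(1 \cdot 0 \left(- \frac{1}{49}\right) + \left(-4\right) 10 \left(- \frac{1}{65}\right)\right) 85 - 52 = \left(0 \left(- \frac{1}{49}\right) - - \frac{8}{13}\right) 85 - 52 = \left(0 + \frac{8}{13}\right) 85 - 52 = \frac{8}{13} \cdot 85 - 52 = \frac{680}{13} - 52 = \frac{4}{13}$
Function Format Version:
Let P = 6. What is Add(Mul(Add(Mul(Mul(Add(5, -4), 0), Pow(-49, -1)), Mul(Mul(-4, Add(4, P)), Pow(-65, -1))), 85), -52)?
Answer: Rational(4, 13) ≈ 0.30769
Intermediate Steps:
Add(Mul(Add(Mul(Mul(Add(5, -4), 0), Pow(-49, -1)), Mul(Mul(-4, Add(4, P)), Pow(-65, -1))), 85), -52) = Add(Mul(Add(Mul(Mul(Add(5, -4), 0), Pow(-49, -1)), Mul(Mul(-4, Add(4, 6)), Pow(-65, -1))), 85), -52) = Add(Mul(Add(Mul(Mul(1, 0), Rational(-1, 49)), Mul(Mul(-4, 10), Rational(-1, 65))), 85), -52) = Add(Mul(Add(Mul(0, Rational(-1, 49)), Mul(-40, Rational(-1, 65))), 85), -52) = Add(Mul(Add(0, Rational(8, 13)), 85), -52) = Add(Mul(Rational(8, 13), 85), -52) = Add(Rational(680, 13), -52) = Rational(4, 13)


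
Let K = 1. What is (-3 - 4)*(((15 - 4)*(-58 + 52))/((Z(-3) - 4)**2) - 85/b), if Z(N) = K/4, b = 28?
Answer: 16231/300 ≈ 54.103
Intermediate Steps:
Z(N) = 1/4
(-3 - 4)*(((15 - 4)*(-58 + 52))/((Z(-3) - 4)**2) - 85/b) = (-3 - 4)*(((15 - 4)*(-58 + 52))/((1/4 - 4)**2) - 85/28) = -7*((11*(-6))/((-15/4)**2) - 85*1/28) = -7*(-66/225/16 - 85/28) = -7*(-66*16/225 - 85/28) = -7*(-352/75 - 85/28) = -7*(-16231/2100) = 16231/300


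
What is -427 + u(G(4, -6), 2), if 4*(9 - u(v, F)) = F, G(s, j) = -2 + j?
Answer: -837/2 ≈ -418.50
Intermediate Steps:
u(v, F) = 9 - F/4
-427 + u(G(4, -6), 2) = -427 + (9 - ¼*2) = -427 + (9 - ½) = -427 + 17/2 = -837/2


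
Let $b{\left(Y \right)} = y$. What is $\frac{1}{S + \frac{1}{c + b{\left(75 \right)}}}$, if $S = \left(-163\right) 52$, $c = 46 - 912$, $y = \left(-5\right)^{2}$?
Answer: $- \frac{841}{7128317} \approx -0.00011798$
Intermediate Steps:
$y = 25$
$b{\left(Y \right)} = 25$
$c = -866$ ($c = 46 - 912 = -866$)
$S = -8476$
$\frac{1}{S + \frac{1}{c + b{\left(75 \right)}}} = \frac{1}{-8476 + \frac{1}{-866 + 25}} = \frac{1}{-8476 + \frac{1}{-841}} = \frac{1}{-8476 - \frac{1}{841}} = \frac{1}{- \frac{7128317}{841}} = - \frac{841}{7128317}$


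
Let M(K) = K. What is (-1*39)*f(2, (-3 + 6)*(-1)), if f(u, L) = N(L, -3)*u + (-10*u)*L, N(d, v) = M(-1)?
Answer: -2262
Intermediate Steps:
N(d, v) = -1
f(u, L) = -u - 10*L*u (f(u, L) = -u + (-10*u)*L = -u - 10*L*u)
(-1*39)*f(2, (-3 + 6)*(-1)) = (-1*39)*(-1*2*(1 + 10*((-3 + 6)*(-1)))) = -(-39)*2*(1 + 10*(3*(-1))) = -(-39)*2*(1 + 10*(-3)) = -(-39)*2*(1 - 30) = -(-39)*2*(-29) = -39*58 = -2262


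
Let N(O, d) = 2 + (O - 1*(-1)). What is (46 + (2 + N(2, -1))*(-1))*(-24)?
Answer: -936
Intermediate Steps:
N(O, d) = 3 + O (N(O, d) = 2 + (O + 1) = 2 + (1 + O) = 3 + O)
(46 + (2 + N(2, -1))*(-1))*(-24) = (46 + (2 + (3 + 2))*(-1))*(-24) = (46 + (2 + 5)*(-1))*(-24) = (46 + 7*(-1))*(-24) = (46 - 7)*(-24) = 39*(-24) = -936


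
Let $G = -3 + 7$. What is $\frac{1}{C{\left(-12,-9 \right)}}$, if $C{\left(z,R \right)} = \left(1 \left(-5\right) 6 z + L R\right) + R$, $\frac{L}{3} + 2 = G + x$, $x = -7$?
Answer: $\frac{1}{486} \approx 0.0020576$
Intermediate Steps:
$G = 4$
$L = -15$ ($L = -6 + 3 \left(4 - 7\right) = -6 + 3 \left(-3\right) = -6 - 9 = -15$)
$C{\left(z,R \right)} = - 30 z - 14 R$ ($C{\left(z,R \right)} = \left(1 \left(-5\right) 6 z - 15 R\right) + R = \left(\left(-5\right) 6 z - 15 R\right) + R = \left(- 30 z - 15 R\right) + R = - 30 z - 14 R$)
$\frac{1}{C{\left(-12,-9 \right)}} = \frac{1}{\left(-30\right) \left(-12\right) - -126} = \frac{1}{360 + 126} = \frac{1}{486}$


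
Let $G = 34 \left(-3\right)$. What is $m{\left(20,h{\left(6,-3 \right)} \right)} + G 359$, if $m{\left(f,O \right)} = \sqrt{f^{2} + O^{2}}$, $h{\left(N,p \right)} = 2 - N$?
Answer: $-36618 + 4 \sqrt{26} \approx -36598.0$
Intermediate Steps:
$G = -102$
$m{\left(f,O \right)} = \sqrt{O^{2} + f^{2}}$
$m{\left(20,h{\left(6,-3 \right)} \right)} + G 359 = \sqrt{\left(2 - 6\right)^{2} + 20^{2}} - 36618 = \sqrt{\left(2 - 6\right)^{2} + 400} - 36618 = \sqrt{\left(-4\right)^{2} + 400} - 36618 = \sqrt{16 + 400} - 36618 = \sqrt{416} - 36618 = 4 \sqrt{26} - 36618 = -36618 + 4 \sqrt{26}$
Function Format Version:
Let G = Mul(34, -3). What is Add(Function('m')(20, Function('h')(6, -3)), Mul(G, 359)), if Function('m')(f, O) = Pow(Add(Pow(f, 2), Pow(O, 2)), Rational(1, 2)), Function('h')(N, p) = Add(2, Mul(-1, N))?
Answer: Add(-36618, Mul(4, Pow(26, Rational(1, 2)))) ≈ -36598.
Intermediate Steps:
G = -102
Function('m')(f, O) = Pow(Add(Pow(O, 2), Pow(f, 2)), Rational(1, 2))
Add(Function('m')(20, Function('h')(6, -3)), Mul(G, 359)) = Add(Pow(Add(Pow(Add(2, Mul(-1, 6)), 2), Pow(20, 2)), Rational(1, 2)), Mul(-102, 359)) = Add(Pow(Add(Pow(Add(2, -6), 2), 400), Rational(1, 2)), -36618) = Add(Pow(Add(Pow(-4, 2), 400), Rational(1, 2)), -36618) = Add(Pow(Add(16, 400), Rational(1, 2)), -36618) = Add(Pow(416, Rational(1, 2)), -36618) = Add(Mul(4, Pow(26, Rational(1, 2))), -36618) = Add(-36618, Mul(4, Pow(26, Rational(1, 2))))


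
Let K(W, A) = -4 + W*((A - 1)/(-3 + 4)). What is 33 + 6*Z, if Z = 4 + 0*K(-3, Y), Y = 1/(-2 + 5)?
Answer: 57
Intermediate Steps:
Y = ⅓ (Y = 1/3 = ⅓ ≈ 0.33333)
K(W, A) = -4 + W*(-1 + A) (K(W, A) = -4 + W*((-1 + A)/1) = -4 + W*((-1 + A)*1) = -4 + W*(-1 + A))
Z = 4 (Z = 4 + 0*(-4 - 1*(-3) + (⅓)*(-3)) = 4 + 0*(-4 + 3 - 1) = 4 + 0*(-2) = 4 + 0 = 4)
33 + 6*Z = 33 + 6*4 = 33 + 24 = 57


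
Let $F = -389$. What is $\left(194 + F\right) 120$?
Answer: $-23400$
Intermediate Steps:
$\left(194 + F\right) 120 = \left(194 - 389\right) 120 = \left(-195\right) 120 = -23400$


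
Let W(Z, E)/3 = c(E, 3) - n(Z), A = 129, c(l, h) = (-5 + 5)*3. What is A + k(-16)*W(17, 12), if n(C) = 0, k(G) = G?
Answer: 129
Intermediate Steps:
c(l, h) = 0 (c(l, h) = 0*3 = 0)
W(Z, E) = 0 (W(Z, E) = 3*(0 - 1*0) = 3*(0 + 0) = 3*0 = 0)
A + k(-16)*W(17, 12) = 129 - 16*0 = 129 + 0 = 129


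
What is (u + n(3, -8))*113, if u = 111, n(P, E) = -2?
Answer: 12317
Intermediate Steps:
(u + n(3, -8))*113 = (111 - 2)*113 = 109*113 = 12317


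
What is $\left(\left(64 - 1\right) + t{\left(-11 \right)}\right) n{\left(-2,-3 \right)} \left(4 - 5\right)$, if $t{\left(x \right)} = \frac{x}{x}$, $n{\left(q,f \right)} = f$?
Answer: $192$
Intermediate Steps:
$t{\left(x \right)} = 1$
$\left(\left(64 - 1\right) + t{\left(-11 \right)}\right) n{\left(-2,-3 \right)} \left(4 - 5\right) = \left(\left(64 - 1\right) + 1\right) \left(- 3 \left(4 - 5\right)\right) = \left(63 + 1\right) \left(\left(-3\right) \left(-1\right)\right) = 64 \cdot 3 = 192$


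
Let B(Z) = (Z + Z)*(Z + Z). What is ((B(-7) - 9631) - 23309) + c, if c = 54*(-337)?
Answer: -50942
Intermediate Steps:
c = -18198
B(Z) = 4*Z**2 (B(Z) = (2*Z)*(2*Z) = 4*Z**2)
((B(-7) - 9631) - 23309) + c = ((4*(-7)**2 - 9631) - 23309) - 18198 = ((4*49 - 9631) - 23309) - 18198 = ((196 - 9631) - 23309) - 18198 = (-9435 - 23309) - 18198 = -32744 - 18198 = -50942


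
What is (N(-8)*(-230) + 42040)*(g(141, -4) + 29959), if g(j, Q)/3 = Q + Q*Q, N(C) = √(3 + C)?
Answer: 1260989800 - 6898850*I*√5 ≈ 1.261e+9 - 1.5426e+7*I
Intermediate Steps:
g(j, Q) = 3*Q + 3*Q² (g(j, Q) = 3*(Q + Q*Q) = 3*(Q + Q²) = 3*Q + 3*Q²)
(N(-8)*(-230) + 42040)*(g(141, -4) + 29959) = (√(3 - 8)*(-230) + 42040)*(3*(-4)*(1 - 4) + 29959) = (√(-5)*(-230) + 42040)*(3*(-4)*(-3) + 29959) = ((I*√5)*(-230) + 42040)*(36 + 29959) = (-230*I*√5 + 42040)*29995 = (42040 - 230*I*√5)*29995 = 1260989800 - 6898850*I*√5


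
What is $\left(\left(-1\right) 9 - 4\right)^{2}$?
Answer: $169$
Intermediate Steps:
$\left(\left(-1\right) 9 - 4\right)^{2} = \left(-9 - 4\right)^{2} = \left(-13\right)^{2} = 169$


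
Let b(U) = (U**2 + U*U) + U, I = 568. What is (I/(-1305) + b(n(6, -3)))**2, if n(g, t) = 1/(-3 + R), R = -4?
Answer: 1180403449/4088963025 ≈ 0.28868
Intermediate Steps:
n(g, t) = -1/7 (n(g, t) = 1/(-3 - 4) = 1/(-7) = -1/7)
b(U) = U + 2*U**2 (b(U) = (U**2 + U**2) + U = 2*U**2 + U = U + 2*U**2)
(I/(-1305) + b(n(6, -3)))**2 = (568/(-1305) - (1 + 2*(-1/7))/7)**2 = (568*(-1/1305) - (1 - 2/7)/7)**2 = (-568/1305 - 1/7*5/7)**2 = (-568/1305 - 5/49)**2 = (-34357/63945)**2 = 1180403449/4088963025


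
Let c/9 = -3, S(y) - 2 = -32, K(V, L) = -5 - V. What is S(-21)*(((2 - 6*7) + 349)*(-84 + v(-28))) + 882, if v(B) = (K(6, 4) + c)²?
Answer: -12606318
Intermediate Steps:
S(y) = -30 (S(y) = 2 - 32 = -30)
c = -27 (c = 9*(-3) = -27)
v(B) = 1444 (v(B) = ((-5 - 1*6) - 27)² = ((-5 - 6) - 27)² = (-11 - 27)² = (-38)² = 1444)
S(-21)*(((2 - 6*7) + 349)*(-84 + v(-28))) + 882 = -30*((2 - 6*7) + 349)*(-84 + 1444) + 882 = -30*((2 - 42) + 349)*1360 + 882 = -30*(-40 + 349)*1360 + 882 = -9270*1360 + 882 = -30*420240 + 882 = -12607200 + 882 = -12606318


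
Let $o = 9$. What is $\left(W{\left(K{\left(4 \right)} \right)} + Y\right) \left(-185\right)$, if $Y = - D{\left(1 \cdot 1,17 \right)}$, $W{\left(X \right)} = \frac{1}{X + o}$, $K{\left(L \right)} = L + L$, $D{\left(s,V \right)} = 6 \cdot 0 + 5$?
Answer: $\frac{15540}{17} \approx 914.12$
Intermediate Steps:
$D{\left(s,V \right)} = 5$ ($D{\left(s,V \right)} = 0 + 5 = 5$)
$K{\left(L \right)} = 2 L$
$W{\left(X \right)} = \frac{1}{9 + X}$ ($W{\left(X \right)} = \frac{1}{X + 9} = \frac{1}{9 + X}$)
$Y = -5$ ($Y = \left(-1\right) 5 = -5$)
$\left(W{\left(K{\left(4 \right)} \right)} + Y\right) \left(-185\right) = \left(\frac{1}{9 + 2 \cdot 4} - 5\right) \left(-185\right) = \left(\frac{1}{9 + 8} - 5\right) \left(-185\right) = \left(\frac{1}{17} - 5\right) \left(-185\right) = \left(- \frac{84}{17}\right) \left(-185\right) = \frac{15540}{17}$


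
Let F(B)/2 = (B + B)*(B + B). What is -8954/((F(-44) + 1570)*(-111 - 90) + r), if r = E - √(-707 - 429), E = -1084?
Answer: 7677477467/2940782546925 - 8954*I*√71/2940782546925 ≈ 0.0026107 - 2.5656e-8*I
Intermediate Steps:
F(B) = 8*B² (F(B) = 2*((B + B)*(B + B)) = 2*((2*B)*(2*B)) = 2*(4*B²) = 8*B²)
r = -1084 - 4*I*√71 (r = -1084 - √(-707 - 429) = -1084 - √(-1136) = -1084 - 4*I*√71 ≈ -1084.0 - 33.705*I)
-8954/((F(-44) + 1570)*(-111 - 90) + r) = -8954/((8*(-44)² + 1570)*(-111 - 90) + (-1084 - 4*I*√71)) = -8954/((8*1936 + 1570)*(-201) + (-1084 - 4*I*√71)) = -8954/((15488 + 1570)*(-201) + (-1084 - 4*I*√71)) = -8954/(17058*(-201) + (-1084 - 4*I*√71)) = -8954/(-3428658 + (-1084 - 4*I*√71)) = -8954/(-3429742 - 4*I*√71)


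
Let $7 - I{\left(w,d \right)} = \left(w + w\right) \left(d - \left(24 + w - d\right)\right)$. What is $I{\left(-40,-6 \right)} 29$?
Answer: $9483$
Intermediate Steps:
$I{\left(w,d \right)} = 7 - 2 w \left(-24 - w + 2 d\right)$ ($I{\left(w,d \right)} = 7 - \left(w + w\right) \left(d - \left(24 + w - d\right)\right) = 7 - 2 w \left(d - \left(24 + w - d\right)\right) = 7 - 2 w \left(-24 - w + 2 d\right)$)
$I{\left(-40,-6 \right)} 29 = \left(7 + 2 \left(-40\right)^{2} + 48 \left(-40\right) - \left(-24\right) \left(-40\right)\right) 29 = \left(7 + 2 \cdot 1600 - 1920 - 960\right) 29 = \left(7 + 3200 - 1920 - 960\right) 29 = 327 \cdot 29 = 9483$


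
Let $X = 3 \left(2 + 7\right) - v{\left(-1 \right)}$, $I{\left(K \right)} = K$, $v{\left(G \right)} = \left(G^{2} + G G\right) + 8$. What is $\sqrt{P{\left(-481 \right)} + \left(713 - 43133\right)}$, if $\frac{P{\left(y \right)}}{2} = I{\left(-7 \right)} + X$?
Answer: $20 i \sqrt{106} \approx 205.91 i$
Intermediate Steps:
$v{\left(G \right)} = 8 + 2 G^{2}$ ($v{\left(G \right)} = \left(G^{2} + G^{2}\right) + 8 = 2 G^{2} + 8 = 8 + 2 G^{2}$)
$X = 17$ ($X = 3 \left(2 + 7\right) - \left(8 + 2 \left(-1\right)^{2}\right) = 3 \cdot 9 - \left(8 + 2 \cdot 1\right) = 27 - \left(8 + 2\right) = 27 - 10 = 17$)
$P{\left(y \right)} = 20$ ($P{\left(y \right)} = 2 \left(-7 + 17\right) = 2 \cdot 10 = 20$)
$\sqrt{P{\left(-481 \right)} + \left(713 - 43133\right)} = \sqrt{20 + \left(713 - 43133\right)} = \sqrt{20 - 42420} = \sqrt{-42400} = 20 i \sqrt{106}$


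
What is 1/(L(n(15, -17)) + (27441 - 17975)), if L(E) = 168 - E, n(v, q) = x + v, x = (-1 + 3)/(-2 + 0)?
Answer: 1/9620 ≈ 0.00010395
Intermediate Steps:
x = -1 (x = 2/(-2) = 2*(-½) = -1)
n(v, q) = -1 + v
1/(L(n(15, -17)) + (27441 - 17975)) = 1/((168 - (-1 + 15)) + (27441 - 17975)) = 1/((168 - 1*14) + 9466) = 1/((168 - 14) + 9466) = 1/(154 + 9466) = 1/9620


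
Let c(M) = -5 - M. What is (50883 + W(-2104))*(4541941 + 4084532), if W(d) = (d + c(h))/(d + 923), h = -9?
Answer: 518407230696579/1181 ≈ 4.3896e+11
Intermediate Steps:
W(d) = (4 + d)/(923 + d) (W(d) = (d + (-5 - 1*(-9)))/(d + 923) = (d + (-5 + 9))/(923 + d) = (d + 4)/(923 + d) = (4 + d)/(923 + d))
(50883 + W(-2104))*(4541941 + 4084532) = (50883 + (4 - 2104)/(923 - 2104))*(4541941 + 4084532) = (50883 - 2100/(-1181))*8626473 = (50883 - 1/1181*(-2100))*8626473 = (50883 + 2100/1181)*8626473 = (60094923/1181)*8626473 = 518407230696579/1181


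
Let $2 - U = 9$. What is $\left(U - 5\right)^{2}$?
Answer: $144$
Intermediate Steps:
$U = -7$ ($U = 2 - 9 = -7$)
$\left(U - 5\right)^{2} = \left(-7 - 5\right)^{2} = \left(-12\right)^{2} = 144$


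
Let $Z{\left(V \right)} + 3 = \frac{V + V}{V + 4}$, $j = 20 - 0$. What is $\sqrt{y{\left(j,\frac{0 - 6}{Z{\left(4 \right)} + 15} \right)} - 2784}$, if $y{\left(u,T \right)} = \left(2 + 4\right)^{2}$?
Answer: $2 i \sqrt{687} \approx 52.421 i$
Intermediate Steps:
$j = 20$ ($j = 20 + 0 = 20$)
$Z{\left(V \right)} = -3 + \frac{2 V}{4 + V}$ ($Z{\left(V \right)} = -3 + \frac{V + V}{V + 4} = -3 + \frac{2 V}{4 + V}$)
$y{\left(u,T \right)} = 36$ ($y{\left(u,T \right)} = 6^{2} = 36$)
$\sqrt{y{\left(j,\frac{0 - 6}{Z{\left(4 \right)} + 15} \right)} - 2784} = \sqrt{36 - 2784} = \sqrt{-2748} = 2 i \sqrt{687}$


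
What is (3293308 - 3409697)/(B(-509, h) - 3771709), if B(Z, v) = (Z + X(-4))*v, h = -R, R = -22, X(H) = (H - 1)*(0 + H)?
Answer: 8953/290959 ≈ 0.030771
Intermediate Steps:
X(H) = H*(-1 + H) (X(H) = (-1 + H)*H = H*(-1 + H))
h = 22 (h = -1*(-22) = 22)
B(Z, v) = v*(20 + Z) (B(Z, v) = (Z - 4*(-1 - 4))*v = (Z - 4*(-5))*v = (Z + 20)*v = (20 + Z)*v = v*(20 + Z))
(3293308 - 3409697)/(B(-509, h) - 3771709) = (3293308 - 3409697)/(22*(20 - 509) - 3771709) = -116389/(22*(-489) - 3771709) = -116389/(-10758 - 3771709) = -116389/(-3782467) = -116389*(-1/3782467) = 8953/290959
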